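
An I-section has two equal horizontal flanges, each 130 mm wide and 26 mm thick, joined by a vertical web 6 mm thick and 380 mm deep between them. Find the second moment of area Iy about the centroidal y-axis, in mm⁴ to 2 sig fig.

Break the section into simple shapes (no overlaps), measuring from the bottom-left corner of the bounding box.
Bottom flange: 130 × 26, A = 3 380 mm², x = 65 mm, Ī = 4 760 167 mm⁴.
Web: 6 × 380, A = 2 280 mm², x = 65 mm, Ī = 6 840 mm⁴.
Top flange: 130 × 26, A = 3 380 mm², x = 65 mm, Ī = 4 760 167 mm⁴.
By symmetry the centroid is at mid-width, x̄ = 65 mm.
All pieces are centred on the centroidal y-axis, so I = ΣĪ = 9 527 173 mm⁴.

Iy ≈ 9.5 × 10⁶ mm⁴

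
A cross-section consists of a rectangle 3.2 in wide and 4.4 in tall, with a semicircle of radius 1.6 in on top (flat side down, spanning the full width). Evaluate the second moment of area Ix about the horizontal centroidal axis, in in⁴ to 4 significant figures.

Treat the section as a set of non-overlapping primitives; coordinates are from the bounding-box lower-left.
Rectangular body: 3.2 × 4.4, A = 14.08 in², y = 2.2 in, Ī = 22.7157 in⁴.
Semicircular cap: semicircle r = 1.6, A = 4.02124 in², y = 5.07906 in, Ī = 0.719303 in⁴.
Centroid: ȳ = ΣA·y / ΣA = 2.83959 in.
Transfer each piece to the horizontal centroidal axis using Ī + A·d² with d = y − 2.83959:
  rectangular body: d = -0.639591 in → contributes +28.4755 in⁴
  semicircular cap: d = 2.23947 in → contributes +20.8867 in⁴
Total I = 49.3623 in⁴.

Ix ≈ 49.36 in⁴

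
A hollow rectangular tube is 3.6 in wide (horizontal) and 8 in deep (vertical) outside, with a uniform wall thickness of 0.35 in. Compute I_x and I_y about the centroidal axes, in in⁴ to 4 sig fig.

I_x ≈ 59.59 in⁴, I_y ≈ 16.27 in⁴

Treat the section as a set of non-overlapping primitives; coordinates are from the bounding-box lower-left.
Outer rectangle: 3.6 × 8, A = 28.8 in², y = 4 in, Ī = 153.6 in⁴.
Inner void (subtracted): 2.9 × 7.3, A = 21.17 in², y = 4 in, Ī = 94.0124 in⁴.
By symmetry the centroid is at mid-height, ȳ = 4 in.
All pieces are centred on the centroidal x-axis, so I = ΣĪ (holes subtracted) = 59.5876 in⁴.
Repeating about the centroidal y-axis gives I_y = 16.2674 in⁴.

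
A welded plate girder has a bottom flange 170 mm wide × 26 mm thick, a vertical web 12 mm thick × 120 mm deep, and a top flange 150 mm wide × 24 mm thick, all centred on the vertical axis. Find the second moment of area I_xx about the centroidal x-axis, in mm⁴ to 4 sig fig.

Break the section into simple shapes (no overlaps), measuring from the bottom-left corner of the bounding box.
Bottom plate: 170 × 26, A = 4 420 mm², y = 13 mm, Ī = 248 993 mm⁴.
Web plate: 12 × 120, A = 1 440 mm², y = 86 mm, Ī = 1 728 000 mm⁴.
Top plate: 150 × 24, A = 3 600 mm², y = 158 mm, Ī = 172 800 mm⁴.
Centroid: ȳ = ΣA·y / ΣA = 79.2918 mm.
Transfer each piece to the centroidal x-axis using Ī + A·d² with d = y − 79.2918:
  bottom plate: d = -66.2918 mm → contributes +19 673 111 mm⁴
  web plate: d = 6.70825 mm → contributes +1 792 801 mm⁴
  top plate: d = 78.7082 mm → contributes +22 474 756 mm⁴
Total I = 43 940 668 mm⁴.

I_xx ≈ 4.394 × 10⁷ mm⁴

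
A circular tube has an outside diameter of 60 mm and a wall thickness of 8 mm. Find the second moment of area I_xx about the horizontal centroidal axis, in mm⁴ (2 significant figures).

I_xx ≈ 4.5 × 10⁵ mm⁴

Split into non-overlapping primitives; take the origin at the lower-left of the bounding box.
Outer circle: ⌀60, A = 2 827 mm², y = 30 mm, Ī = 636 173 mm⁴.
Bore (subtracted): ⌀44, A = 1 521 mm², y = 30 mm, Ī = 183 984 mm⁴.
By symmetry the centroid is at mid-height, ȳ = 30 mm.
All pieces are centred on the horizontal centroidal axis, so I = ΣĪ (holes subtracted) = 452 188 mm⁴.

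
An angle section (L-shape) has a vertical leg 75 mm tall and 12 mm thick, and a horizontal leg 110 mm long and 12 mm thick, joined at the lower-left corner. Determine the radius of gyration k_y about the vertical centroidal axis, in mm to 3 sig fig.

Treat the section as a set of non-overlapping primitives; coordinates are from the bounding-box lower-left.
Vertical leg: 12 × 75, A = 900 mm², x = 6 mm, Ī = 10 800 mm⁴.
Horizontal leg (remainder): 98 × 12, A = 1 176 mm², x = 61 mm, Ī = 941 192 mm⁴.
Centroid: x̄ = ΣA·x / ΣA = 37.156 mm.
Transfer each piece to the vertical centroidal axis using Ī + A·d² with d = x − 37.156:
  vertical leg: d = -31.156 mm → contributes +884 431 mm⁴
  horizontal leg (remainder): d = 23.844 mm → contributes +1 609 787 mm⁴
Total I = 2 494 217 mm⁴.
Radius of gyration: k = √(I/A) = √(2 494 217 / 2 076) = 34.662 mm.

k_y ≈ 34.7 mm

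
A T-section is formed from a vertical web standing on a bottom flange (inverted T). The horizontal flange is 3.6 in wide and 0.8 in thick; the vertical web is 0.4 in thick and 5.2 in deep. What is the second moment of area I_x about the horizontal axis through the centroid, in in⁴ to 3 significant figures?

Treat the section as a set of non-overlapping primitives; coordinates are from the bounding-box lower-left.
Flange: 3.6 × 0.8, A = 2.88 in², y = 0.4 in, Ī = 0.1536 in⁴.
Web: 0.4 × 5.2, A = 2.08 in², y = 3.4 in, Ī = 4.6869 in⁴.
Centroid: ȳ = ΣA·y / ΣA = 1.6581 in.
Transfer each piece to the horizontal axis through the centroid using Ī + A·d² with d = y − 1.6581:
  flange: d = -1.2581 in → contributes +4.7119 in⁴
  web: d = 1.7419 in → contributes +10.998 in⁴
Total I = 15.71 in⁴.

I_x ≈ 15.7 in⁴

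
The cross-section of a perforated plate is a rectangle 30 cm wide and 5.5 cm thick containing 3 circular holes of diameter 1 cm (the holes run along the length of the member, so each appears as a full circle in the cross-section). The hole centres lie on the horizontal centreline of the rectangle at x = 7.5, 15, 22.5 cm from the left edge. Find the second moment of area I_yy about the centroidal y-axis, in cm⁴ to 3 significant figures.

Decompose the section into non-overlapping parts with the origin at the bottom-left of its bounding rectangle.
Plate: 30 × 5.5, A = 165 cm², x = 15 cm, Ī = 12 375 cm⁴.
Hole 1 (subtracted): ⌀1, A = 0.7854 cm², x = 7.5 cm, Ī = 0.049087 cm⁴.
Hole 2 (subtracted): ⌀1, A = 0.7854 cm², x = 15 cm, Ī = 0.049087 cm⁴.
Hole 3 (subtracted): ⌀1, A = 0.7854 cm², x = 22.5 cm, Ī = 0.049087 cm⁴.
By symmetry the centroid is at mid-width, x̄ = 15 cm.
Transfer each piece to the centroidal y-axis using Ī + A·d² with d = x − 15:
  plate: d = 0 cm → contributes +12 375 cm⁴
  hole 1: d = -7.5 cm → contributes −44.228 cm⁴
  hole 2: d = 0 cm → contributes −0.049087 cm⁴
  hole 3: d = 7.5 cm → contributes −44.228 cm⁴
Total I = 12 286 cm⁴.

I_yy ≈ 1.23 × 10⁴ cm⁴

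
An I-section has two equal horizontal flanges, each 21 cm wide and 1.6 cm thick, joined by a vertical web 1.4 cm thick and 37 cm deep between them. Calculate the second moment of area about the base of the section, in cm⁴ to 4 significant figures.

I_base ≈ 7.903 × 10⁴ cm⁴

Decompose the section into non-overlapping parts with the origin at the bottom-left of its bounding rectangle.
Bottom flange: 21 × 1.6, A = 33.6 cm², y = 0.8 cm, Ī = 7.168 cm⁴.
Web: 1.4 × 37, A = 51.8 cm², y = 20.1 cm, Ī = 5909.52 cm⁴.
Top flange: 21 × 1.6, A = 33.6 cm², y = 39.4 cm, Ī = 7.168 cm⁴.
Transfer each piece to a horizontal axis along the bottom face using Ī + A·d² with d = y − 0:
  bottom flange: d = 0.8 cm → contributes +28.672 cm⁴
  web: d = 20.1 cm → contributes +26837.2 cm⁴
  top flange: d = 39.4 cm → contributes +52166.5 cm⁴
Total I = 79032.4 cm⁴.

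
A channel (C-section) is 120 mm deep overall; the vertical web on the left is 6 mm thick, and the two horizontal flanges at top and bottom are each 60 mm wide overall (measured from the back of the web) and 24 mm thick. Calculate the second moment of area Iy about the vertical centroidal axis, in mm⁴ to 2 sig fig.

Break the section into simple shapes (no overlaps), measuring from the bottom-left corner of the bounding box.
Web: 6 × 120, A = 720 mm², x = 3 mm, Ī = 2 160 mm⁴.
Top flange (beyond web): 54 × 24, A = 1 296 mm², x = 33 mm, Ī = 314 928 mm⁴.
Bottom flange (beyond web): 54 × 24, A = 1 296 mm², x = 33 mm, Ī = 314 928 mm⁴.
Centroid: x̄ = ΣA·x / ΣA = 26.48 mm.
Transfer each piece to the vertical centroidal axis using Ī + A·d² with d = x − 26.48:
  web: d = -23.48 mm → contributes +399 045 mm⁴
  top flange (beyond web): d = 6.522 mm → contributes +370 051 mm⁴
  bottom flange (beyond web): d = 6.522 mm → contributes +370 051 mm⁴
Total I = 1 139 146 mm⁴.

Iy ≈ 1.1 × 10⁶ mm⁴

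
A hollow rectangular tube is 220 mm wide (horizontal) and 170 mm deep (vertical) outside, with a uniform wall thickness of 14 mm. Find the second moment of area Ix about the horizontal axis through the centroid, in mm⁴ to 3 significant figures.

Split into non-overlapping primitives; take the origin at the lower-left of the bounding box.
Outer rectangle: 220 × 170, A = 37 400 mm², y = 85 mm, Ī = 90 071 667 mm⁴.
Inner void (subtracted): 192 × 142, A = 27 264 mm², y = 85 mm, Ī = 45 812 608 mm⁴.
By symmetry the centroid is at mid-height, ȳ = 85 mm.
All pieces are centred on the horizontal axis through the centroid, so I = ΣĪ (holes subtracted) = 44 259 059 mm⁴.

Ix ≈ 4.43 × 10⁷ mm⁴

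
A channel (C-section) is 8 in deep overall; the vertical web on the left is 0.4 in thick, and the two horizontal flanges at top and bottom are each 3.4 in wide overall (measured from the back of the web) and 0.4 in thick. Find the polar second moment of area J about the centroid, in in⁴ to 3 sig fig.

Split into non-overlapping primitives; take the origin at the lower-left of the bounding box.
Web: 0.4 × 8, A = 3.2 in², y = 4 in, Ī = 17.067 in⁴.
Top flange (beyond web): 3 × 0.4, A = 1.2 in², y = 7.8 in, Ī = 0.016 in⁴.
Bottom flange (beyond web): 3 × 0.4, A = 1.2 in², y = 0.2 in, Ī = 0.016 in⁴.
By symmetry the centroid is at mid-height, ȳ = 4 in.
Transfer each piece to the centroidal x-axis using Ī + A·d² with d = y − 4:
  web: d = 0 in → contributes +17.067 in⁴
  top flange (beyond web): d = 3.8 in → contributes +17.344 in⁴
  bottom flange (beyond web): d = -3.8 in → contributes +17.344 in⁴
Total I = 51.755 in⁴.
For the y-axis: x̄ = 0.92857 in.
Repeating about the centroidal y-axis gives I_y = 5.8061 in⁴.
Polar second moment: J = I_x + I_y = 57.561 in⁴.

J ≈ 57.6 in⁴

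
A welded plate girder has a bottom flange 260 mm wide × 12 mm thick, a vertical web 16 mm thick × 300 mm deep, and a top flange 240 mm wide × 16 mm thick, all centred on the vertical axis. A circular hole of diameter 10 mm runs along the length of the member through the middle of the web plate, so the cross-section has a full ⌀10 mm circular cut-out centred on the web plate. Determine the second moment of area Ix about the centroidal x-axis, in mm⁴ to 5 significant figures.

Treat the section as a set of non-overlapping primitives; coordinates are from the bounding-box lower-left.
Bottom plate: 260 × 12, A = 3 120 mm², y = 6 mm, Ī = 37 440 mm⁴.
Web plate: 16 × 300, A = 4 800 mm², y = 162 mm, Ī = 36 000 000 mm⁴.
Top plate: 240 × 16, A = 3 840 mm², y = 320 mm, Ī = 81 920 mm⁴.
Hole (subtracted): ⌀10, A = 78.53982 mm², y = 162 mm, Ī = 490.8739 mm⁴.
Centroid: ȳ = ΣA·y / ΣA = 172.2727 mm.
Transfer each piece to the centroidal x-axis using Ī + A·d² with d = y − 172.2727:
  bottom plate: d = -166.2727 mm → contributes +86 294 854 mm⁴
  web plate: d = -10.27269 mm → contributes +36 506 535 mm⁴
  top plate: d = 147.7273 mm → contributes +83 883 617 mm⁴
  hole: d = -10.27269 mm → contributes −8779.033 mm⁴
Total I = 206 676 227 mm⁴.

Ix ≈ 2.0668 × 10⁸ mm⁴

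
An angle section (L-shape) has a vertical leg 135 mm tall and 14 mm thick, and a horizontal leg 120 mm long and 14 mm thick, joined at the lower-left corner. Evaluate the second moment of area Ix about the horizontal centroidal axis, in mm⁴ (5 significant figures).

Ix ≈ 5.9374 × 10⁶ mm⁴

Decompose the section into non-overlapping parts with the origin at the bottom-left of its bounding rectangle.
Vertical leg: 14 × 135, A = 1 890 mm², y = 67.5 mm, Ī = 2 870 438 mm⁴.
Horizontal leg (remainder): 106 × 14, A = 1 484 mm², y = 7 mm, Ī = 24238.67 mm⁴.
Centroid: ȳ = ΣA·y / ΣA = 40.89004 mm.
Transfer each piece to the horizontal centroidal axis using Ī + A·d² with d = y − 40.89004:
  vertical leg: d = 26.60996 mm → contributes +4 208 727 mm⁴
  horizontal leg (remainder): d = -33.89004 mm → contributes +1 728 664 mm⁴
Total I = 5 937 392 mm⁴.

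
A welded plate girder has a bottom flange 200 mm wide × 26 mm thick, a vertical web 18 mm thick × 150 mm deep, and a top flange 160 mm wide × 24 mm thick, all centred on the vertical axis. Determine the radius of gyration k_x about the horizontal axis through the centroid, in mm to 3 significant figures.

k_x ≈ 79.2 mm

Decompose the section into non-overlapping parts with the origin at the bottom-left of its bounding rectangle.
Bottom plate: 200 × 26, A = 5 200 mm², y = 13 mm, Ī = 292 933 mm⁴.
Web plate: 18 × 150, A = 2 700 mm², y = 101 mm, Ī = 5 062 500 mm⁴.
Top plate: 160 × 24, A = 3 840 mm², y = 188 mm, Ī = 184 320 mm⁴.
Centroid: ȳ = ΣA·y / ΣA = 90.479 mm.
Transfer each piece to the horizontal axis through the centroid using Ī + A·d² with d = y − 90.479:
  bottom plate: d = -77.479 mm → contributes +31 508 272 mm⁴
  web plate: d = 10.521 mm → contributes +5 361 384 mm⁴
  top plate: d = 97.521 mm → contributes +36 704 267 mm⁴
Total I = 73 573 923 mm⁴.
Radius of gyration: k = √(I/A) = √(73 573 923 / 11 740) = 79.164 mm.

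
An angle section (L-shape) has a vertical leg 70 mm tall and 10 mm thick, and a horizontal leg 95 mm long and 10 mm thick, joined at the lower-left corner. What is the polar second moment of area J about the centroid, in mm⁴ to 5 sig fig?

Decompose the section into non-overlapping parts with the origin at the bottom-left of its bounding rectangle.
Vertical leg: 10 × 70, A = 700 mm², y = 35 mm, Ī = 285833.3 mm⁴.
Horizontal leg (remainder): 85 × 10, A = 850 mm², y = 5 mm, Ī = 7083.333 mm⁴.
Centroid: ȳ = ΣA·y / ΣA = 18.54839 mm.
Transfer each piece to the centroidal x-axis using Ī + A·d² with d = y − 18.54839:
  vertical leg: d = 16.45161 mm → contributes +475292.2 mm⁴
  horizontal leg (remainder): d = -13.54839 mm → contributes +163108.3 mm⁴
Total I = 638400.5 mm⁴.
For the y-axis: x̄ = 31.04839 mm.
Repeating about the centroidal y-axis gives I_y = 1 383 713 mm⁴.
Polar second moment: J = I_x + I_y = 2 022 114 mm⁴.

J ≈ 2.0221 × 10⁶ mm⁴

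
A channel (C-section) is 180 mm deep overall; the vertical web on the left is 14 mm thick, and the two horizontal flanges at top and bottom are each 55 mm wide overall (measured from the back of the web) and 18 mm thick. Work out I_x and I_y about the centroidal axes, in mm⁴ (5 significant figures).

I_x ≈ 1.6528 × 10⁷ mm⁴, I_y ≈ 9.5185 × 10⁵ mm⁴

Decompose the section into non-overlapping parts with the origin at the bottom-left of its bounding rectangle.
Web: 14 × 180, A = 2 520 mm², y = 90 mm, Ī = 6 804 000 mm⁴.
Top flange (beyond web): 41 × 18, A = 738 mm², y = 171 mm, Ī = 19 926 mm⁴.
Bottom flange (beyond web): 41 × 18, A = 738 mm², y = 9 mm, Ī = 19 926 mm⁴.
By symmetry the centroid is at mid-height, ȳ = 90 mm.
Transfer each piece to the centroidal x-axis using Ī + A·d² with d = y − 90:
  web: d = 0 mm → contributes +6 804 000 mm⁴
  top flange (beyond web): d = 81 mm → contributes +4 861 944 mm⁴
  bottom flange (beyond web): d = -81 mm → contributes +4 861 944 mm⁴
Total I = 16 527 888 mm⁴.
For the y-axis: x̄ = 17.15766 mm.
Repeating about the centroidal y-axis gives I_y = 951848.7 mm⁴.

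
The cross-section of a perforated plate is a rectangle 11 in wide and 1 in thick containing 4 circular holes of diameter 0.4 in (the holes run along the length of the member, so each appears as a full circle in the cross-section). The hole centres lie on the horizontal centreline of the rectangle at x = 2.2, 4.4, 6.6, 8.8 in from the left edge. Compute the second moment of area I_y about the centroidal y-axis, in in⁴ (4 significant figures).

I_y ≈ 107.9 in⁴

Treat the section as a set of non-overlapping primitives; coordinates are from the bounding-box lower-left.
Plate: 11 × 1, A = 11 in², x = 5.5 in, Ī = 110.917 in⁴.
Hole 1 (subtracted): ⌀0.4, A = 0.125664 in², x = 2.2 in, Ī = 0.00125664 in⁴.
Hole 2 (subtracted): ⌀0.4, A = 0.125664 in², x = 4.4 in, Ī = 0.00125664 in⁴.
Hole 3 (subtracted): ⌀0.4, A = 0.125664 in², x = 6.6 in, Ī = 0.00125664 in⁴.
Hole 4 (subtracted): ⌀0.4, A = 0.125664 in², x = 8.8 in, Ī = 0.00125664 in⁴.
By symmetry the centroid is at mid-width, x̄ = 5.5 in.
Transfer each piece to the centroidal y-axis using Ī + A·d² with d = x − 5.5:
  plate: d = 0 in → contributes +110.917 in⁴
  hole 1: d = -3.3 in → contributes −1.36973 in⁴
  hole 2: d = -1.1 in → contributes −0.15331 in⁴
  hole 3: d = 1.1 in → contributes −0.15331 in⁴
  hole 4: d = 3.3 in → contributes −1.36973 in⁴
Total I = 107.871 in⁴.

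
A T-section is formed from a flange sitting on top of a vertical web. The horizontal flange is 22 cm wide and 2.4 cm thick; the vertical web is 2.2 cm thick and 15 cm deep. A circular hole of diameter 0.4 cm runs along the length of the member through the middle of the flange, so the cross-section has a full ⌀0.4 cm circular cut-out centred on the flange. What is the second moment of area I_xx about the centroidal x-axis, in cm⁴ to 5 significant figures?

I_xx ≈ 2179.8 cm⁴

Decompose the section into non-overlapping parts with the origin at the bottom-left of its bounding rectangle.
Flange: 22 × 2.4, A = 52.8 cm², y = 16.2 cm, Ī = 25.344 cm⁴.
Web: 2.2 × 15, A = 33 cm², y = 7.5 cm, Ī = 618.75 cm⁴.
Hole (subtracted): ⌀0.4, A = 0.1256637 cm², y = 16.2 cm, Ī = 0.001256637 cm⁴.
Centroid: ȳ = ΣA·y / ΣA = 12.84894 cm.
Transfer each piece to the centroidal x-axis using Ī + A·d² with d = y − 12.84894:
  flange: d = 3.351062 cm → contributes +618.2677 cm⁴
  web: d = -5.348938 cm → contributes +1562.918 cm⁴
  hole: d = 3.351062 cm → contributes −1.412412 cm⁴
Total I = 2179.773 cm⁴.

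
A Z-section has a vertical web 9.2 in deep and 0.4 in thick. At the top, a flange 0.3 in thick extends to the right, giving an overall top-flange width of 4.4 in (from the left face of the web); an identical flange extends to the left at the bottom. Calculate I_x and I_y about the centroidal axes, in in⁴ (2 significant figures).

I_x ≈ 74 in⁴, I_y ≈ 15 in⁴

Decompose the section into non-overlapping parts with the origin at the bottom-left of its bounding rectangle.
Web: 0.4 × 9.2, A = 3.68 in², y = 4.6 in, Ī = 25.96 in⁴.
Top flange (beyond web): 4 × 0.3, A = 1.2 in², y = 9.05 in, Ī = 0.009 in⁴.
Bottom flange (beyond web): 4 × 0.3, A = 1.2 in², y = 0.15 in, Ī = 0.009 in⁴.
Centroid: ȳ = ΣA·y / ΣA = 4.6 in.
Transfer each piece to the centroidal x-axis using Ī + A·d² with d = y − 4.6:
  web: d = 0 in → contributes +25.96 in⁴
  top flange (beyond web): d = 4.45 in → contributes +23.77 in⁴
  bottom flange (beyond web): d = -4.45 in → contributes +23.77 in⁴
Total I = 73.5 in⁴.
For the y-axis: x̄ = 4.2 in.
Repeating about the centroidal y-axis gives I_y = 14.87 in⁴.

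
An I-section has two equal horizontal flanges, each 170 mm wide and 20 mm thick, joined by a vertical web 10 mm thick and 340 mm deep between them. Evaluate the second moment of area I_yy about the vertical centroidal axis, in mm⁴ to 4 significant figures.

I_yy ≈ 1.641 × 10⁷ mm⁴

Break the section into simple shapes (no overlaps), measuring from the bottom-left corner of the bounding box.
Bottom flange: 170 × 20, A = 3 400 mm², x = 85 mm, Ī = 8 188 333 mm⁴.
Web: 10 × 340, A = 3 400 mm², x = 85 mm, Ī = 28333.3 mm⁴.
Top flange: 170 × 20, A = 3 400 mm², x = 85 mm, Ī = 8 188 333 mm⁴.
By symmetry the centroid is at mid-width, x̄ = 85 mm.
All pieces are centred on the vertical centroidal axis, so I = ΣĪ = 16 405 000 mm⁴.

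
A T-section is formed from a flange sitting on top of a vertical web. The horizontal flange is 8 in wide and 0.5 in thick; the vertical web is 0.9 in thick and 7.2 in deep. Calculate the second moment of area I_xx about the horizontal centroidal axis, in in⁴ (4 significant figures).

I_xx ≈ 64.74 in⁴

Decompose the section into non-overlapping parts with the origin at the bottom-left of its bounding rectangle.
Flange: 8 × 0.5, A = 4 in², y = 7.45 in, Ī = 0.0833333 in⁴.
Web: 0.9 × 7.2, A = 6.48 in², y = 3.6 in, Ī = 27.9936 in⁴.
Centroid: ȳ = ΣA·y / ΣA = 5.06947 in.
Transfer each piece to the horizontal centroidal axis using Ī + A·d² with d = y − 5.06947:
  flange: d = 2.38053 in → contributes +22.7511 in⁴
  web: d = -1.46947 in → contributes +41.9861 in⁴
Total I = 64.7372 in⁴.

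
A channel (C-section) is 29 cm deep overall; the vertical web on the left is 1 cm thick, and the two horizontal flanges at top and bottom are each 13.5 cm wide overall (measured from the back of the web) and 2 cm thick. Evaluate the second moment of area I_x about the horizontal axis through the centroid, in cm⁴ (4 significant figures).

I_x ≈ 1.116 × 10⁴ cm⁴

Break the section into simple shapes (no overlaps), measuring from the bottom-left corner of the bounding box.
Web: 1 × 29, A = 29 cm², y = 14.5 cm, Ī = 2032.42 cm⁴.
Top flange (beyond web): 12.5 × 2, A = 25 cm², y = 28 cm, Ī = 8.33333 cm⁴.
Bottom flange (beyond web): 12.5 × 2, A = 25 cm², y = 1 cm, Ī = 8.33333 cm⁴.
By symmetry the centroid is at mid-height, ȳ = 14.5 cm.
Transfer each piece to the horizontal axis through the centroid using Ī + A·d² with d = y − 14.5:
  web: d = 0 cm → contributes +2032.42 cm⁴
  top flange (beyond web): d = 13.5 cm → contributes +4564.58 cm⁴
  bottom flange (beyond web): d = -13.5 cm → contributes +4564.58 cm⁴
Total I = 11161.6 cm⁴.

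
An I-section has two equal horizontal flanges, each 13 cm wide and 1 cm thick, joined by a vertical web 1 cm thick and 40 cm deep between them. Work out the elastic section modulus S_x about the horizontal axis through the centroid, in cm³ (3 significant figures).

S_x ≈ 774 cm³

Treat the section as a set of non-overlapping primitives; coordinates are from the bounding-box lower-left.
Bottom flange: 13 × 1, A = 13 cm², y = 0.5 cm, Ī = 1.0833 cm⁴.
Web: 1 × 40, A = 40 cm², y = 21 cm, Ī = 5333.3 cm⁴.
Top flange: 13 × 1, A = 13 cm², y = 41.5 cm, Ī = 1.0833 cm⁴.
By symmetry the centroid is at mid-height, ȳ = 21 cm.
Transfer each piece to the horizontal axis through the centroid using Ī + A·d² with d = y − 21:
  bottom flange: d = -20.5 cm → contributes +5464.3 cm⁴
  web: d = 0 cm → contributes +5333.3 cm⁴
  top flange: d = 20.5 cm → contributes +5464.3 cm⁴
Total I = 16 262 cm⁴.
Extreme fibre distance c = 21 cm; S = I/c = 774.38 cm³.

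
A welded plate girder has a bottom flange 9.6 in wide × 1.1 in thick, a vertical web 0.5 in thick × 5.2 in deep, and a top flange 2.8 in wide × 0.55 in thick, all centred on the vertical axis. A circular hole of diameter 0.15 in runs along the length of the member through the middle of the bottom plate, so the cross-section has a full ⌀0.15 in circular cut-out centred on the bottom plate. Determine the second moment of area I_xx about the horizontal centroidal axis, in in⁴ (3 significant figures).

Decompose the section into non-overlapping parts with the origin at the bottom-left of its bounding rectangle.
Bottom plate: 9.6 × 1.1, A = 10.56 in², y = 0.55 in, Ī = 1.0648 in⁴.
Web plate: 0.5 × 5.2, A = 2.6 in², y = 3.7 in, Ī = 5.8587 in⁴.
Top plate: 2.8 × 0.55, A = 1.54 in², y = 6.575 in, Ī = 0.038821 in⁴.
Hole (subtracted): ⌀0.15, A = 0.017671 in², y = 0.55 in, Ī = 0.00002485 in⁴.
Centroid: ȳ = ΣA·y / ΣA = 1.7398 in.
Transfer each piece to the horizontal centroidal axis using Ī + A·d² with d = y − 1.7398:
  bottom plate: d = -1.1898 in → contributes +16.013 in⁴
  web plate: d = 1.9602 in → contributes +15.849 in⁴
  top plate: d = 4.8352 in → contributes +36.043 in⁴
  hole: d = -1.1898 in → contributes −0.025039 in⁴
Total I = 67.88 in⁴.

I_xx ≈ 67.9 in⁴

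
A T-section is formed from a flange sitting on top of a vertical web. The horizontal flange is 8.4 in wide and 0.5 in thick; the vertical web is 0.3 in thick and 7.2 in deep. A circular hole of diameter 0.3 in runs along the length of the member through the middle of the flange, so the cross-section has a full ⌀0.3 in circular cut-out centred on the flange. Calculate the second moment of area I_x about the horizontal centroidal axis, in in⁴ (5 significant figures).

Split into non-overlapping primitives; take the origin at the lower-left of the bounding box.
Flange: 8.4 × 0.5, A = 4.2 in², y = 7.45 in, Ī = 0.0875 in⁴.
Web: 0.3 × 7.2, A = 2.16 in², y = 3.6 in, Ī = 9.3312 in⁴.
Hole (subtracted): ⌀0.3, A = 0.07068583 in², y = 7.45 in, Ī = 0.0003976078 in⁴.
Centroid: ȳ = ΣA·y / ΣA = 6.127757 in.
Transfer each piece to the horizontal centroidal axis using Ī + A·d² with d = y − 6.127757:
  flange: d = 1.322243 in → contributes +7.430469 in⁴
  web: d = -2.527757 in → contributes +23.13264 in⁴
  hole: d = 1.322243 in → contributes −0.1239795 in⁴
Total I = 30.43913 in⁴.

I_x ≈ 30.439 in⁴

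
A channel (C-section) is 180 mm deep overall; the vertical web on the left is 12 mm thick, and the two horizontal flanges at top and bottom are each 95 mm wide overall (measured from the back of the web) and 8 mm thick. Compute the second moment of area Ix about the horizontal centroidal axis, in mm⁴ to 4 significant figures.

Split into non-overlapping primitives; take the origin at the lower-left of the bounding box.
Web: 12 × 180, A = 2 160 mm², y = 90 mm, Ī = 5 832 000 mm⁴.
Top flange (beyond web): 83 × 8, A = 664 mm², y = 176 mm, Ī = 3541.33 mm⁴.
Bottom flange (beyond web): 83 × 8, A = 664 mm², y = 4 mm, Ī = 3541.33 mm⁴.
By symmetry the centroid is at mid-height, ȳ = 90 mm.
Transfer each piece to the horizontal centroidal axis using Ī + A·d² with d = y − 90:
  web: d = 0 mm → contributes +5 832 000 mm⁴
  top flange (beyond web): d = 86 mm → contributes +4 914 485 mm⁴
  bottom flange (beyond web): d = -86 mm → contributes +4 914 485 mm⁴
Total I = 15 660 971 mm⁴.

Ix ≈ 1.566 × 10⁷ mm⁴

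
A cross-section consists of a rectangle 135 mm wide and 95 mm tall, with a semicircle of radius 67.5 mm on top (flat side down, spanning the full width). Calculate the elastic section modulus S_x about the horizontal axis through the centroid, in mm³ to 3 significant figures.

Split into non-overlapping primitives; take the origin at the lower-left of the bounding box.
Rectangular body: 135 × 95, A = 12 825 mm², y = 47.5 mm, Ī = 9 645 469 mm⁴.
Semicircular cap: semicircle r = 67.5, A = 7156.9 mm², y = 123.65 mm, Ī = 2 278 490 mm⁴.
Centroid: ȳ = ΣA·y / ΣA = 74.774 mm.
Transfer each piece to the horizontal axis through the centroid using Ī + A·d² with d = y − 74.774:
  rectangular body: d = -27.274 mm → contributes +19 185 562 mm⁴
  semicircular cap: d = 48.874 mm → contributes +19 374 021 mm⁴
Total I = 38 559 583 mm⁴.
Extreme fibre distance c = 87.726 mm; S = I/c = 439 545 mm³.

S_x ≈ 4.40 × 10⁵ mm³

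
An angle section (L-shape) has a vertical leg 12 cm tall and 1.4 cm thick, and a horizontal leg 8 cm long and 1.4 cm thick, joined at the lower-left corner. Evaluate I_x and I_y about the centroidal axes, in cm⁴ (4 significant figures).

Break the section into simple shapes (no overlaps), measuring from the bottom-left corner of the bounding box.
Vertical leg: 1.4 × 12, A = 16.8 cm², y = 6 cm, Ī = 201.6 cm⁴.
Horizontal leg (remainder): 6.6 × 1.4, A = 9.24 cm², y = 0.7 cm, Ī = 1.5092 cm⁴.
Centroid: ȳ = ΣA·y / ΣA = 4.11935 cm.
Transfer each piece to the centroidal x-axis using Ī + A·d² with d = y − 4.11935:
  vertical leg: d = 1.88065 cm → contributes +261.019 cm⁴
  horizontal leg (remainder): d = -3.41935 cm → contributes +109.543 cm⁴
Total I = 370.562 cm⁴.
For the y-axis: x̄ = 2.11935 cm.
Repeating about the centroidal y-axis gives I_y = 131.666 cm⁴.

I_x ≈ 370.6 cm⁴, I_y ≈ 131.7 cm⁴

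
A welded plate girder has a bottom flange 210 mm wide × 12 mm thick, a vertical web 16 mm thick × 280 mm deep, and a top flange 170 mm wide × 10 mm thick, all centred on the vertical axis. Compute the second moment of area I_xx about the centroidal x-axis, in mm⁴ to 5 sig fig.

I_xx ≈ 1.1708 × 10⁸ mm⁴

Treat the section as a set of non-overlapping primitives; coordinates are from the bounding-box lower-left.
Bottom plate: 210 × 12, A = 2 520 mm², y = 6 mm, Ī = 30 240 mm⁴.
Web plate: 16 × 280, A = 4 480 mm², y = 152 mm, Ī = 29 269 333 mm⁴.
Top plate: 170 × 10, A = 1 700 mm², y = 297 mm, Ī = 14166.67 mm⁴.
Centroid: ȳ = ΣA·y / ΣA = 138.0437 mm.
Transfer each piece to the centroidal x-axis using Ī + A·d² with d = y − 138.0437:
  bottom plate: d = -132.0437 mm → contributes +43 967 783 mm⁴
  web plate: d = 13.95632 mm → contributes +30 141 943 mm⁴
  top plate: d = 158.9563 mm → contributes +42 968 257 mm⁴
Total I = 117 077 983 mm⁴.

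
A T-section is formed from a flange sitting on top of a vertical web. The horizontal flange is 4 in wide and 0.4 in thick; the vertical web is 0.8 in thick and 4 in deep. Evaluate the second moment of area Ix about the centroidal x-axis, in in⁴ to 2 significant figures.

Ix ≈ 9.5 in⁴

Decompose the section into non-overlapping parts with the origin at the bottom-left of its bounding rectangle.
Flange: 4 × 0.4, A = 1.6 in², y = 4.2 in, Ī = 0.02133 in⁴.
Web: 0.8 × 4, A = 3.2 in², y = 2 in, Ī = 4.267 in⁴.
Centroid: ȳ = ΣA·y / ΣA = 2.733 in.
Transfer each piece to the centroidal x-axis using Ī + A·d² with d = y − 2.733:
  flange: d = 1.467 in → contributes +3.463 in⁴
  web: d = -0.7333 in → contributes +5.988 in⁴
Total I = 9.451 in⁴.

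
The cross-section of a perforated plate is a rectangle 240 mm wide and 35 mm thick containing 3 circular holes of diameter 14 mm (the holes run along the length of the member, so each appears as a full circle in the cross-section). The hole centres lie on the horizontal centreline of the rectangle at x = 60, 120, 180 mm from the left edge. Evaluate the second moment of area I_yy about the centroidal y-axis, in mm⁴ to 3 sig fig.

I_yy ≈ 3.92 × 10⁷ mm⁴

Treat the section as a set of non-overlapping primitives; coordinates are from the bounding-box lower-left.
Plate: 240 × 35, A = 8 400 mm², x = 120 mm, Ī = 40 320 000 mm⁴.
Hole 1 (subtracted): ⌀14, A = 153.94 mm², x = 60 mm, Ī = 1885.7 mm⁴.
Hole 2 (subtracted): ⌀14, A = 153.94 mm², x = 120 mm, Ī = 1885.7 mm⁴.
Hole 3 (subtracted): ⌀14, A = 153.94 mm², x = 180 mm, Ī = 1885.7 mm⁴.
By symmetry the centroid is at mid-width, x̄ = 120 mm.
Transfer each piece to the centroidal y-axis using Ī + A·d² with d = x − 120:
  plate: d = 0 mm → contributes +40 320 000 mm⁴
  hole 1: d = -60 mm → contributes −556 063 mm⁴
  hole 2: d = 0 mm → contributes −1885.7 mm⁴
  hole 3: d = 60 mm → contributes −556 063 mm⁴
Total I = 39 205 989 mm⁴.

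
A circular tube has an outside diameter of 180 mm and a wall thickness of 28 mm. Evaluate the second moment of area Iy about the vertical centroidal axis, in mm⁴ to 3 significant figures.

Iy ≈ 3.99 × 10⁷ mm⁴

Break the section into simple shapes (no overlaps), measuring from the bottom-left corner of the bounding box.
Outer circle: ⌀180, A = 25 447 mm², x = 90 mm, Ī = 51 529 974 mm⁴.
Bore (subtracted): ⌀124, A = 12 076 mm², x = 90 mm, Ī = 11 605 307 mm⁴.
By symmetry the centroid is at mid-width, x̄ = 90 mm.
All pieces are centred on the vertical centroidal axis, so I = ΣĪ (holes subtracted) = 39 924 666 mm⁴.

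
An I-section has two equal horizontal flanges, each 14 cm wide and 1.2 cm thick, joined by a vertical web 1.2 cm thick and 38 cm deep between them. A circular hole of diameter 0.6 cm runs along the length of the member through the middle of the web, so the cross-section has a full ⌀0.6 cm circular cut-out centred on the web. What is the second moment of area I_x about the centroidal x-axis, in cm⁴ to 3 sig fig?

Break the section into simple shapes (no overlaps), measuring from the bottom-left corner of the bounding box.
Bottom flange: 14 × 1.2, A = 16.8 cm², y = 0.6 cm, Ī = 2.016 cm⁴.
Web: 1.2 × 38, A = 45.6 cm², y = 20.2 cm, Ī = 5487.2 cm⁴.
Top flange: 14 × 1.2, A = 16.8 cm², y = 39.8 cm, Ī = 2.016 cm⁴.
Hole (subtracted): ⌀0.6, A = 0.28274 cm², y = 20.2 cm, Ī = 0.0063617 cm⁴.
By symmetry the centroid is at mid-height, ȳ = 20.2 cm.
Transfer each piece to the centroidal x-axis using Ī + A·d² with d = y − 20.2:
  bottom flange: d = -19.6 cm → contributes +6455.9 cm⁴
  web: d = 0 cm → contributes +5487.2 cm⁴
  top flange: d = 19.6 cm → contributes +6455.9 cm⁴
  hole: d = 0 cm → contributes −0.0063617 cm⁴
Total I = 18 399 cm⁴.

I_x ≈ 1.84 × 10⁴ cm⁴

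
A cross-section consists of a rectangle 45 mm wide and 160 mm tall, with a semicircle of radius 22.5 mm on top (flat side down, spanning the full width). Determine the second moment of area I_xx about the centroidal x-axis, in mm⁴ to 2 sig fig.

I_xx ≈ 2.1 × 10⁷ mm⁴

Break the section into simple shapes (no overlaps), measuring from the bottom-left corner of the bounding box.
Rectangular body: 45 × 160, A = 7 200 mm², y = 80 mm, Ī = 15 360 000 mm⁴.
Semicircular cap: semicircle r = 22.5, A = 795.2 mm², y = 169.5 mm, Ī = 28 130 mm⁴.
Centroid: ȳ = ΣA·y / ΣA = 88.91 mm.
Transfer each piece to the centroidal x-axis using Ī + A·d² with d = y − 88.91:
  rectangular body: d = -8.907 mm → contributes +15 931 171 mm⁴
  semicircular cap: d = 80.64 mm → contributes +5 199 598 mm⁴
Total I = 21 130 769 mm⁴.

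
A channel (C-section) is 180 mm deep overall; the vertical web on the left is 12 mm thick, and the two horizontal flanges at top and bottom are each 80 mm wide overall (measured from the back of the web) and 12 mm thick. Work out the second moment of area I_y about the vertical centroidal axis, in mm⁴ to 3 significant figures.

Break the section into simple shapes (no overlaps), measuring from the bottom-left corner of the bounding box.
Web: 12 × 180, A = 2 160 mm², x = 6 mm, Ī = 25 920 mm⁴.
Top flange (beyond web): 68 × 12, A = 816 mm², x = 46 mm, Ī = 314 432 mm⁴.
Bottom flange (beyond web): 68 × 12, A = 816 mm², x = 46 mm, Ī = 314 432 mm⁴.
Centroid: x̄ = ΣA·x / ΣA = 23.215 mm.
Transfer each piece to the vertical centroidal axis using Ī + A·d² with d = x − 23.215:
  web: d = -17.215 mm → contributes +666 064 mm⁴
  top flange (beyond web): d = 22.785 mm → contributes +738 056 mm⁴
  bottom flange (beyond web): d = 22.785 mm → contributes +738 056 mm⁴
Total I = 2 142 176 mm⁴.

I_y ≈ 2.14 × 10⁶ mm⁴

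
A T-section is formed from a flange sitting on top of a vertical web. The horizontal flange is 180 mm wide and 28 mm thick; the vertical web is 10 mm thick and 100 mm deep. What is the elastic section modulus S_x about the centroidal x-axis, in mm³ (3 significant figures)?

S_x ≈ 4.43 × 10⁴ mm³

Break the section into simple shapes (no overlaps), measuring from the bottom-left corner of the bounding box.
Flange: 180 × 28, A = 5 040 mm², y = 114 mm, Ī = 329 280 mm⁴.
Web: 10 × 100, A = 1 000 mm², y = 50 mm, Ī = 833 333 mm⁴.
Centroid: ȳ = ΣA·y / ΣA = 103.4 mm.
Transfer each piece to the centroidal x-axis using Ī + A·d² with d = y − 103.4:
  flange: d = 10.596 mm → contributes +895 150 mm⁴
  web: d = -53.404 mm → contributes +3 685 318 mm⁴
Total I = 4 580 468 mm⁴.
Extreme fibre distance c = 103.4 mm; S = I/c = 44 297 mm³.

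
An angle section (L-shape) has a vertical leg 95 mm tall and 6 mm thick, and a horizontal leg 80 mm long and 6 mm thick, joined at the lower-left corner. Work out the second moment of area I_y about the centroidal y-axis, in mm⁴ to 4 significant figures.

Split into non-overlapping primitives; take the origin at the lower-left of the bounding box.
Vertical leg: 6 × 95, A = 570 mm², x = 3 mm, Ī = 1 710 mm⁴.
Horizontal leg (remainder): 74 × 6, A = 444 mm², x = 43 mm, Ī = 202 612 mm⁴.
Centroid: x̄ = ΣA·x / ΣA = 20.5148 mm.
Transfer each piece to the centroidal y-axis using Ī + A·d² with d = x − 20.5148:
  vertical leg: d = -17.5148 mm → contributes +176 568 mm⁴
  horizontal leg (remainder): d = 22.4852 mm → contributes +427 092 mm⁴
Total I = 603 659 mm⁴.

I_y ≈ 6.037 × 10⁵ mm⁴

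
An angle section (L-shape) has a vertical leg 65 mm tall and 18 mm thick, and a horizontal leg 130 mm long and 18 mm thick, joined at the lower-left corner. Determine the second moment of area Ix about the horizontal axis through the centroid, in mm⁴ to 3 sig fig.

Decompose the section into non-overlapping parts with the origin at the bottom-left of its bounding rectangle.
Vertical leg: 18 × 65, A = 1 170 mm², y = 32.5 mm, Ī = 411 938 mm⁴.
Horizontal leg (remainder): 112 × 18, A = 2 016 mm², y = 9 mm, Ī = 54 432 mm⁴.
Centroid: ȳ = ΣA·y / ΣA = 17.63 mm.
Transfer each piece to the horizontal axis through the centroid using Ī + A·d² with d = y − 17.63:
  vertical leg: d = 14.87 mm → contributes +670 646 mm⁴
  horizontal leg (remainder): d = -8.6299 mm → contributes +204 575 mm⁴
Total I = 875 222 mm⁴.

Ix ≈ 8.75 × 10⁵ mm⁴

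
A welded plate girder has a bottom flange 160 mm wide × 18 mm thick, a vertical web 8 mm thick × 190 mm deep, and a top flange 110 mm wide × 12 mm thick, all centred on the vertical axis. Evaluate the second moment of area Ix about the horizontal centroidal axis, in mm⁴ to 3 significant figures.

Ix ≈ 4.45 × 10⁷ mm⁴

Split into non-overlapping primitives; take the origin at the lower-left of the bounding box.
Bottom plate: 160 × 18, A = 2 880 mm², y = 9 mm, Ī = 77 760 mm⁴.
Web plate: 8 × 190, A = 1 520 mm², y = 113 mm, Ī = 4 572 667 mm⁴.
Top plate: 110 × 12, A = 1 320 mm², y = 214 mm, Ī = 15 840 mm⁴.
Centroid: ȳ = ΣA·y / ΣA = 83.944 mm.
Transfer each piece to the horizontal centroidal axis using Ī + A·d² with d = y − 83.944:
  bottom plate: d = -74.944 mm → contributes +16 253 601 mm⁴
  web plate: d = 29.056 mm → contributes +5 855 923 mm⁴
  top plate: d = 130.06 mm → contributes +22 343 044 mm⁴
Total I = 44 452 569 mm⁴.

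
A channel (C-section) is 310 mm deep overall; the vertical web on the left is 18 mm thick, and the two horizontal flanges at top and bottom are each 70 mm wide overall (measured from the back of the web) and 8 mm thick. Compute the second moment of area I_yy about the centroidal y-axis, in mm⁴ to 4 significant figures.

I_yy ≈ 1.225 × 10⁶ mm⁴

Decompose the section into non-overlapping parts with the origin at the bottom-left of its bounding rectangle.
Web: 18 × 310, A = 5 580 mm², x = 9 mm, Ī = 150 660 mm⁴.
Top flange (beyond web): 52 × 8, A = 416 mm², x = 44 mm, Ī = 93738.7 mm⁴.
Bottom flange (beyond web): 52 × 8, A = 416 mm², x = 44 mm, Ī = 93738.7 mm⁴.
Centroid: x̄ = ΣA·x / ΣA = 13.5415 mm.
Transfer each piece to the centroidal y-axis using Ī + A·d² with d = x − 13.5415:
  web: d = -4.54148 mm → contributes +265 748 mm⁴
  top flange (beyond web): d = 30.4585 mm → contributes +479 671 mm⁴
  bottom flange (beyond web): d = 30.4585 mm → contributes +479 671 mm⁴
Total I = 1 225 089 mm⁴.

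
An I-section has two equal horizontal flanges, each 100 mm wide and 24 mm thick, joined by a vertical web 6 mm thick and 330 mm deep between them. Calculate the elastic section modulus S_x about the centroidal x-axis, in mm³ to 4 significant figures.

Split into non-overlapping primitives; take the origin at the lower-left of the bounding box.
Bottom flange: 100 × 24, A = 2 400 mm², y = 12 mm, Ī = 115 200 mm⁴.
Web: 6 × 330, A = 1 980 mm², y = 189 mm, Ī = 17 968 500 mm⁴.
Top flange: 100 × 24, A = 2 400 mm², y = 366 mm, Ī = 115 200 mm⁴.
By symmetry the centroid is at mid-height, ȳ = 189 mm.
Transfer each piece to the centroidal x-axis using Ī + A·d² with d = y − 189:
  bottom flange: d = -177 mm → contributes +75 304 800 mm⁴
  web: d = 0 mm → contributes +17 968 500 mm⁴
  top flange: d = 177 mm → contributes +75 304 800 mm⁴
Total I = 168 578 100 mm⁴.
Extreme fibre distance c = 189 mm; S = I/c = 891 948 mm³.

S_x ≈ 8.919 × 10⁵ mm³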